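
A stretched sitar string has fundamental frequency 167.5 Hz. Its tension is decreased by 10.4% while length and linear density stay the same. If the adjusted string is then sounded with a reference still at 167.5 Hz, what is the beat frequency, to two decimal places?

8.95 Hz

For a string, f ∝ √T, so the new frequency is 167.5·√0.896 = 158.5509 Hz.
f_beat = |158.5509 − 167.5| = 8.95 Hz.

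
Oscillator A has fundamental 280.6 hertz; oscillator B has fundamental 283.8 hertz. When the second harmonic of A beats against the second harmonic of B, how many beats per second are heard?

Second harmonic of the first: 2·280.6 = 561.2 Hz.
Second harmonic of the second: 2·283.8 = 567.6 Hz.
f_beat = |561.2 − 567.6| = 6.4 Hz.

6.4 Hz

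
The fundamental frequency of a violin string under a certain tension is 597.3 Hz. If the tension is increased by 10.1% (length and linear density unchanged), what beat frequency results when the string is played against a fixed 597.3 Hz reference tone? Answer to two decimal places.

For a string, f ∝ √T, so the new frequency is 597.3·√1.101 = 626.7382 Hz.
f_beat = |626.7382 − 597.3| = 29.44 Hz.

29.44 Hz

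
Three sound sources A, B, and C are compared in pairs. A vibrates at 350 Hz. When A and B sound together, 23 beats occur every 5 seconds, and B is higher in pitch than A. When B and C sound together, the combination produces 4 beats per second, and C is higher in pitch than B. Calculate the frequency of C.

358.6 Hz

A–B: Beat frequency = 23/5 = 4.6 Hz.
B is above A, so f_B = 350 + 4.6 = 354.6 Hz.
C is above B, so f_C = 354.6 + 4 = 358.6 Hz.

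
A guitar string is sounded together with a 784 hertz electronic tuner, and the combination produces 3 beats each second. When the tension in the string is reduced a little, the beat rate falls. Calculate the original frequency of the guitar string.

787 Hz

|f − 784| = 3, so the guitar string was at either 781 Hz or 787 Hz.
Lower tension means lower frequency; the adjustment lowers the guitar string's frequency.
The beat rate fell, so the adjustment moved the guitar string toward 784 Hz — it must have started above the reference.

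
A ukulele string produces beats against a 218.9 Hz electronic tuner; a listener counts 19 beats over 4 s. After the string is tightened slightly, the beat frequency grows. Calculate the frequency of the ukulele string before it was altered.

223.65 Hz

Beat frequency = 19/4 = 4.75 Hz.
|f − 218.9| = 4.75, so the ukulele string was at either 214.15 Hz or 223.65 Hz.
Increasing tension raises a string's frequency; the adjustment raises the ukulele string's frequency.
The beat rate rose, so the adjustment moved the ukulele string further from 218.9 Hz — it was already above the reference.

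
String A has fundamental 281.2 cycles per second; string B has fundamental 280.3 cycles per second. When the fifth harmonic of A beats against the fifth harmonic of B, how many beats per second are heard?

Fifth harmonic of the first: 5·281.2 = 1406.0 Hz.
Fifth harmonic of the second: 5·280.3 = 1401.5 Hz.
f_beat = |1406.0 − 1401.5| = 4.5 Hz.

4.5 Hz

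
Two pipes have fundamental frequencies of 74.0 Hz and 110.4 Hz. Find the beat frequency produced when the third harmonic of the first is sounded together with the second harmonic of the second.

1.2 Hz

Third harmonic of the first: 3·74.0 = 222.0 Hz.
Second harmonic of the second: 2·110.4 = 220.8 Hz.
f_beat = |222.0 − 220.8| = 1.2 Hz.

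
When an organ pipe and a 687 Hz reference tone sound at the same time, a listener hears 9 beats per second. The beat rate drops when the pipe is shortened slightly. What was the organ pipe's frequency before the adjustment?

|f − 687| = 9, so the organ pipe was at either 678 Hz or 696 Hz.
A shorter pipe has a higher fundamental; the adjustment raises the organ pipe's frequency.
The beat rate fell, so the adjustment moved the organ pipe toward 687 Hz — it must have started below the reference.

678 Hz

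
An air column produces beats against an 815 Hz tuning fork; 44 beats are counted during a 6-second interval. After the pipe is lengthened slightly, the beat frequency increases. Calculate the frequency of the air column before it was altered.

807.6667 Hz

Beat frequency = 44/6 = 7.3333 Hz.
|f − 815| = 7.3333, so the air column was at either 807.6667 Hz or 822.3333 Hz.
A longer pipe has a lower fundamental; the adjustment lowers the air column's frequency.
The beat rate rose, so the adjustment moved the air column further from 815 Hz — it was already below the reference.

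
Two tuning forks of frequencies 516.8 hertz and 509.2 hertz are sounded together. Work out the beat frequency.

7.6 Hz

The beat frequency equals the magnitude of the frequency difference.
|516.8 − 509.2| = 7.6 Hz.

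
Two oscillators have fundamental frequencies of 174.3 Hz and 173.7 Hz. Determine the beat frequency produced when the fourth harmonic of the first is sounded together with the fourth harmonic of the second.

2.4 Hz

Fourth harmonic of the first: 4·174.3 = 697.2 Hz.
Fourth harmonic of the second: 4·173.7 = 694.8 Hz.
f_beat = |697.2 − 694.8| = 2.4 Hz.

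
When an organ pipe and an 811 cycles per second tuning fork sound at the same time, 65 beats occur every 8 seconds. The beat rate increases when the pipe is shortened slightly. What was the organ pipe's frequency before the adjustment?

819.125 Hz

Beat frequency = 65/8 = 8.125 Hz.
|f − 811| = 8.125, so the organ pipe was at either 802.875 Hz or 819.125 Hz.
A shorter pipe has a higher fundamental; the adjustment raises the organ pipe's frequency.
The beat rate rose, so the adjustment moved the organ pipe further from 811 Hz — it was already above the reference.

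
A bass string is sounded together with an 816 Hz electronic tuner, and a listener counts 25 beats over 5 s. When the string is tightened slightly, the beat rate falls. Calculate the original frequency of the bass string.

Beat frequency = 25/5 = 5 Hz.
|f − 816| = 5, so the bass string was at either 811 Hz or 821 Hz.
Increasing tension raises a string's frequency; the adjustment raises the bass string's frequency.
The beat rate fell, so the adjustment moved the bass string toward 816 Hz — it must have started below the reference.

811 Hz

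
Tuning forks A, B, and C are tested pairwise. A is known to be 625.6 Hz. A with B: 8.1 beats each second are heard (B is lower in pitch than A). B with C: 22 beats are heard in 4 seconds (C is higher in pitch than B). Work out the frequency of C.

623 Hz

B is below A, so f_B = 625.6 − 8.1 = 617.5 Hz.
B–C: Beat frequency = 22/4 = 5.5 Hz.
C is above B, so f_C = 617.5 + 5.5 = 623 Hz.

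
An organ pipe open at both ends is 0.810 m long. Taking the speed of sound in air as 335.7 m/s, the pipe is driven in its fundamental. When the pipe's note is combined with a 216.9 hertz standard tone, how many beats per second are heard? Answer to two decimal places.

9.68 Hz

Open pipe: f_n = n·v/(2L) = 1·335.7/(2·0.810) = 207.2222 Hz.
f_beat = |207.2222 − 216.9| = 9.68 Hz.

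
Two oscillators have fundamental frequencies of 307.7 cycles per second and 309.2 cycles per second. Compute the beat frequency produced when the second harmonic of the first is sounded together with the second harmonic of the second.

Second harmonic of the first: 2·307.7 = 615.4 Hz.
Second harmonic of the second: 2·309.2 = 618.4 Hz.
f_beat = |615.4 − 618.4| = 3.0 Hz.

3.0 Hz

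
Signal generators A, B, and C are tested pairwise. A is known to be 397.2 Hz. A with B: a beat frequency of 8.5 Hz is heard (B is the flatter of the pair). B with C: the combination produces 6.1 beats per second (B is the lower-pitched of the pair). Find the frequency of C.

B is below A, so f_B = 397.2 − 8.5 = 388.7 Hz.
C is above B, so f_C = 388.7 + 6.1 = 394.8 Hz.

394.8 Hz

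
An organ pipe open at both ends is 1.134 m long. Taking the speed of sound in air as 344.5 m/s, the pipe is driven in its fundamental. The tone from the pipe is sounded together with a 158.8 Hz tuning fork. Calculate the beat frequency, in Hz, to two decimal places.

6.90 Hz

Open pipe: f_n = n·v/(2L) = 1·344.5/(2·1.134) = 151.8959 Hz.
f_beat = |151.8959 − 158.8| = 6.90 Hz.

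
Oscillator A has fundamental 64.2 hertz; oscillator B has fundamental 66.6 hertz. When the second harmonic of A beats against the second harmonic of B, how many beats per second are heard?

Second harmonic of the first: 2·64.2 = 128.4 Hz.
Second harmonic of the second: 2·66.6 = 133.2 Hz.
f_beat = |128.4 − 133.2| = 4.8 Hz.

4.8 Hz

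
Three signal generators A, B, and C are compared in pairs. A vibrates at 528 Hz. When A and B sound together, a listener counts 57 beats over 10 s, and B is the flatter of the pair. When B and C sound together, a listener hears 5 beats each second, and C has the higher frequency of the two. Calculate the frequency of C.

A–B: Beat frequency = 57/10 = 5.7 Hz.
B is below A, so f_B = 528 − 5.7 = 522.3 Hz.
C is above B, so f_C = 522.3 + 5 = 527.3 Hz.

527.3 Hz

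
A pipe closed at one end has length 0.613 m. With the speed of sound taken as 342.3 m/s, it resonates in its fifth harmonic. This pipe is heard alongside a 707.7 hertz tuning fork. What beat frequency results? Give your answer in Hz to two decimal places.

Closed pipe (odd harmonics): f_n = n·v/(4L) = 5·342.3/(4·0.613) = 698.0016 Hz.
f_beat = |698.0016 − 707.7| = 9.70 Hz.

9.70 Hz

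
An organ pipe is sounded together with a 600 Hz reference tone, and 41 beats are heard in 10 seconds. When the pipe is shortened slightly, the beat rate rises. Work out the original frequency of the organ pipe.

Beat frequency = 41/10 = 4.1 Hz.
|f − 600| = 4.1, so the organ pipe was at either 595.9 Hz or 604.1 Hz.
A shorter pipe has a higher fundamental; the adjustment raises the organ pipe's frequency.
The beat rate rose, so the adjustment moved the organ pipe further from 600 Hz — it was already above the reference.

604.1 Hz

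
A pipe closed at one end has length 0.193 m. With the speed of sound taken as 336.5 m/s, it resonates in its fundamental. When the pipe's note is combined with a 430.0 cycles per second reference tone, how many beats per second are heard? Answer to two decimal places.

5.88 Hz

Closed pipe (odd harmonics): f_n = n·v/(4L) = 1·336.5/(4·0.193) = 435.8808 Hz.
f_beat = |435.8808 − 430.0| = 5.88 Hz.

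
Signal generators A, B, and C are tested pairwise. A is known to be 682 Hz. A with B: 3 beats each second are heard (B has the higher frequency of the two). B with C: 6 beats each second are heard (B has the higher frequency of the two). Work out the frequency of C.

B is above A, so f_B = 682 + 3 = 685 Hz.
C is below B, so f_C = 685 − 6 = 679 Hz.

679 Hz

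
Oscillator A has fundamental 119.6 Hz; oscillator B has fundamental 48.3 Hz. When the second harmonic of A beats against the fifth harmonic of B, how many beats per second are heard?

2.3 Hz

Second harmonic of the first: 2·119.6 = 239.2 Hz.
Fifth harmonic of the second: 5·48.3 = 241.5 Hz.
f_beat = |239.2 − 241.5| = 2.3 Hz.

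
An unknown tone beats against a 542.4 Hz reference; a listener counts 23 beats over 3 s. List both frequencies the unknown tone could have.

Beat frequency = 23/3 = 7.6667 Hz.
|f − 542.4| = 7.6667, so f = 542.4 ± 7.6667.

534.7333 Hz or 550.0667 Hz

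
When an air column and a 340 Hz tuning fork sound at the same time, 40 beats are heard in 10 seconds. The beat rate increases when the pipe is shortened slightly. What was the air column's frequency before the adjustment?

344 Hz

Beat frequency = 40/10 = 4 Hz.
|f − 340| = 4, so the air column was at either 336 Hz or 344 Hz.
A shorter pipe has a higher fundamental; the adjustment raises the air column's frequency.
The beat rate rose, so the adjustment moved the air column further from 340 Hz — it was already above the reference.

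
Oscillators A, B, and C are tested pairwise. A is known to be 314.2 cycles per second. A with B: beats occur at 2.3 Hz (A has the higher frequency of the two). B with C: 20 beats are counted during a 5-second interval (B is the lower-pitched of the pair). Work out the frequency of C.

315.9 Hz

B is below A, so f_B = 314.2 − 2.3 = 311.9 Hz.
B–C: Beat frequency = 20/5 = 4 Hz.
C is above B, so f_C = 311.9 + 4 = 315.9 Hz.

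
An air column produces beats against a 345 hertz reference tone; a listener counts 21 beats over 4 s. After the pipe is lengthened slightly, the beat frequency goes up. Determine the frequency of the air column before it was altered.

339.75 Hz

Beat frequency = 21/4 = 5.25 Hz.
|f − 345| = 5.25, so the air column was at either 339.75 Hz or 350.25 Hz.
A longer pipe has a lower fundamental; the adjustment lowers the air column's frequency.
The beat rate rose, so the adjustment moved the air column further from 345 Hz — it was already below the reference.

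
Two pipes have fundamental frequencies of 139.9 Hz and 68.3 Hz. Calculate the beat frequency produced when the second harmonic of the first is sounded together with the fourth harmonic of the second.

Second harmonic of the first: 2·139.9 = 279.8 Hz.
Fourth harmonic of the second: 4·68.3 = 273.2 Hz.
f_beat = |279.8 − 273.2| = 6.6 Hz.

6.6 Hz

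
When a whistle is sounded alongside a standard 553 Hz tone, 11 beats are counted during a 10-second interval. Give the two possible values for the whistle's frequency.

551.9 Hz or 554.1 Hz

Beat frequency = 11/10 = 1.1 Hz.
|f − 553| = 1.1, so f = 553 ± 1.1.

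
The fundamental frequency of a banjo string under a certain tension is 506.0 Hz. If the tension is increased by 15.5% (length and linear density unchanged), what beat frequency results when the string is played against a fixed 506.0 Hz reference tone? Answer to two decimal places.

For a string, f ∝ √T, so the new frequency is 506.0·√1.155 = 543.8029 Hz.
f_beat = |543.8029 − 506.0| = 37.80 Hz.

37.80 Hz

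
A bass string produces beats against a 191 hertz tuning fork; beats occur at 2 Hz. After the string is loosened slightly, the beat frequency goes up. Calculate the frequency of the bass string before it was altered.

|f − 191| = 2, so the bass string was at either 189 Hz or 193 Hz.
Reducing tension lowers a string's frequency; the adjustment lowers the bass string's frequency.
The beat rate rose, so the adjustment moved the bass string further from 191 Hz — it was already below the reference.

189 Hz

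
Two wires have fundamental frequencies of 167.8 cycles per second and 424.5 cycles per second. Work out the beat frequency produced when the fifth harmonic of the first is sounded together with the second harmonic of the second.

10.0 Hz

Fifth harmonic of the first: 5·167.8 = 839.0 Hz.
Second harmonic of the second: 2·424.5 = 849.0 Hz.
f_beat = |839.0 − 849.0| = 10.0 Hz.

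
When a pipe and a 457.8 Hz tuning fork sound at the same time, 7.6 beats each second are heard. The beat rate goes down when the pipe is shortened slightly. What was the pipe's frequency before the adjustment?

450.2 Hz

|f − 457.8| = 7.6, so the pipe was at either 450.2 Hz or 465.4 Hz.
A shorter pipe has a higher fundamental; the adjustment raises the pipe's frequency.
The beat rate fell, so the adjustment moved the pipe toward 457.8 Hz — it must have started below the reference.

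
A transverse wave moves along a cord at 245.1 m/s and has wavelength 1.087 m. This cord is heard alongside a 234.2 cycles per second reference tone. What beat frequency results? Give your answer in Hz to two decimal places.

8.72 Hz

Source frequency f = v/λ = 245.1/1.087 = 225.4830 Hz.
f_beat = |225.4830 − 234.2| = 8.72 Hz.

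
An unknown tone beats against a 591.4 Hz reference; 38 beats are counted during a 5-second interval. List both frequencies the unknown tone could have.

583.8 Hz or 599 Hz

Beat frequency = 38/5 = 7.6 Hz.
|f − 591.4| = 7.6, so f = 591.4 ± 7.6.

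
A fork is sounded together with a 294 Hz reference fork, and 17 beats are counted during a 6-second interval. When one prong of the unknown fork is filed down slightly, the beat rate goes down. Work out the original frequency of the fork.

Beat frequency = 17/6 = 2.8333 Hz.
|f − 294| = 2.8333, so the fork was at either 291.1667 Hz or 296.8333 Hz.
Filing a prong removes mass and raises the fork's frequency; the adjustment raises the fork's frequency.
The beat rate fell, so the adjustment moved the fork toward 294 Hz — it must have started below the reference.

291.1667 Hz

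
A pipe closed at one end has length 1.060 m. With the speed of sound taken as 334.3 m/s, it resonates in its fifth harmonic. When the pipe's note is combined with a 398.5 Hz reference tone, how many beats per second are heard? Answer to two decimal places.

4.28 Hz

Closed pipe (odd harmonics): f_n = n·v/(4L) = 5·334.3/(4·1.060) = 394.2217 Hz.
f_beat = |394.2217 − 398.5| = 4.28 Hz.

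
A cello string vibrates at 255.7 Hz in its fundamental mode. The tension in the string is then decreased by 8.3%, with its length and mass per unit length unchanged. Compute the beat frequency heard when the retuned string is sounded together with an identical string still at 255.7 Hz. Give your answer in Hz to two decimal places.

For a string, f ∝ √T, so the new frequency is 255.7·√0.917 = 244.8586 Hz.
f_beat = |244.8586 − 255.7| = 10.84 Hz.

10.84 Hz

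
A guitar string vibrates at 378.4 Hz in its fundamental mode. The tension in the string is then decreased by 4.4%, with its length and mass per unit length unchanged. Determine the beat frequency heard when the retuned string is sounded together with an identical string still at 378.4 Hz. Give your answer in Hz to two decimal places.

For a string, f ∝ √T, so the new frequency is 378.4·√0.956 = 369.9816 Hz.
f_beat = |369.9816 − 378.4| = 8.42 Hz.

8.42 Hz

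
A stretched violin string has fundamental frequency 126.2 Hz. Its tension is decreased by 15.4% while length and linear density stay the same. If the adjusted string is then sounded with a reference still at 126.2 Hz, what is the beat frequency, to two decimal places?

For a string, f ∝ √T, so the new frequency is 126.2·√0.846 = 116.0766 Hz.
f_beat = |116.0766 − 126.2| = 10.12 Hz.

10.12 Hz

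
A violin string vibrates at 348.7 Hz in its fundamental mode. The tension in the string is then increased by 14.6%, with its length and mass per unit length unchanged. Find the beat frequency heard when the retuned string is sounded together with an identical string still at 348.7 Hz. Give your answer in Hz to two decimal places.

24.59 Hz

For a string, f ∝ √T, so the new frequency is 348.7·√1.146 = 373.2882 Hz.
f_beat = |373.2882 − 348.7| = 24.59 Hz.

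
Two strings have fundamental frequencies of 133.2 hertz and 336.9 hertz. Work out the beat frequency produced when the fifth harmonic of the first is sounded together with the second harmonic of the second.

Fifth harmonic of the first: 5·133.2 = 666.0 Hz.
Second harmonic of the second: 2·336.9 = 673.8 Hz.
f_beat = |666.0 − 673.8| = 7.8 Hz.

7.8 Hz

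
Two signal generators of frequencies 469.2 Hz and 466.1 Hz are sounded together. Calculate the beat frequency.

3.1 Hz

f_beat = |f₁ − f₂|.
|469.2 − 466.1| = 3.1 Hz.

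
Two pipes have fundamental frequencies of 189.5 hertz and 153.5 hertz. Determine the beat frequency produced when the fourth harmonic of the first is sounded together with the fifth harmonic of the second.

9.5 Hz

Fourth harmonic of the first: 4·189.5 = 758.0 Hz.
Fifth harmonic of the second: 5·153.5 = 767.5 Hz.
f_beat = |758.0 − 767.5| = 9.5 Hz.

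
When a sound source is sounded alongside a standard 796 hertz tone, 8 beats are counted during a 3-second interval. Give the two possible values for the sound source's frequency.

793.3333 Hz or 798.6667 Hz

Beat frequency = 8/3 = 2.6667 Hz.
|f − 796| = 2.6667, so f = 796 ± 2.6667.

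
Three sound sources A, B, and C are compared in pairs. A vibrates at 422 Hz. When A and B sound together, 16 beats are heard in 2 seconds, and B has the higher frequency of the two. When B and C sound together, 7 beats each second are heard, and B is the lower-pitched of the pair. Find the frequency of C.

437 Hz

A–B: Beat frequency = 16/2 = 8 Hz.
B is above A, so f_B = 422 + 8 = 430 Hz.
C is above B, so f_C = 430 + 7 = 437 Hz.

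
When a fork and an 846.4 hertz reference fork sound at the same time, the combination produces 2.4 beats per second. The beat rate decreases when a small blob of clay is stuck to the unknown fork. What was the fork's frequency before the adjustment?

848.8 Hz

|f − 846.4| = 2.4, so the fork was at either 844 Hz or 848.8 Hz.
Adding mass to a fork lowers its frequency; the adjustment lowers the fork's frequency.
The beat rate fell, so the adjustment moved the fork toward 846.4 Hz — it must have started above the reference.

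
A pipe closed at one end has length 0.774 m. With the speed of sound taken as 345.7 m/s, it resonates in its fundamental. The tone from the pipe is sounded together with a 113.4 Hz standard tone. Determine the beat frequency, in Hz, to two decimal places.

1.74 Hz

Closed pipe (odd harmonics): f_n = n·v/(4L) = 1·345.7/(4·0.774) = 111.6602 Hz.
f_beat = |111.6602 − 113.4| = 1.74 Hz.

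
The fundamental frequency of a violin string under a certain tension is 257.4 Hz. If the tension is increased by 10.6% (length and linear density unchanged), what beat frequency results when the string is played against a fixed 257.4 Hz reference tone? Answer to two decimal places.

For a string, f ∝ √T, so the new frequency is 257.4·√1.106 = 270.6987 Hz.
f_beat = |270.6987 − 257.4| = 13.30 Hz.

13.30 Hz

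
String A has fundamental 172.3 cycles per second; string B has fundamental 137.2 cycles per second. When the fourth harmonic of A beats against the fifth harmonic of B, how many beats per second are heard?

Fourth harmonic of the first: 4·172.3 = 689.2 Hz.
Fifth harmonic of the second: 5·137.2 = 686.0 Hz.
f_beat = |689.2 − 686.0| = 3.2 Hz.

3.2 Hz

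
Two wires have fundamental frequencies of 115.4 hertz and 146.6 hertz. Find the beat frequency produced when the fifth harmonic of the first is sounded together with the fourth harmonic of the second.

9.4 Hz

Fifth harmonic of the first: 5·115.4 = 577.0 Hz.
Fourth harmonic of the second: 4·146.6 = 586.4 Hz.
f_beat = |577.0 − 586.4| = 9.4 Hz.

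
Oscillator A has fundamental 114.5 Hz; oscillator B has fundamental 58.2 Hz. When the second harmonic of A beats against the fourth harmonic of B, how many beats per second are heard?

3.8 Hz

Second harmonic of the first: 2·114.5 = 229.0 Hz.
Fourth harmonic of the second: 4·58.2 = 232.8 Hz.
f_beat = |229.0 − 232.8| = 3.8 Hz.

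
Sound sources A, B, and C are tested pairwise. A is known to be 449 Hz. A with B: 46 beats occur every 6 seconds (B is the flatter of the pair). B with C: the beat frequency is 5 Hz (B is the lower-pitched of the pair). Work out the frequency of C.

A–B: Beat frequency = 46/6 = 7.6667 Hz.
B is below A, so f_B = 449 − 7.6667 = 441.3333 Hz.
C is above B, so f_C = 441.3333 + 5 = 446.3333 Hz.

446.3333 Hz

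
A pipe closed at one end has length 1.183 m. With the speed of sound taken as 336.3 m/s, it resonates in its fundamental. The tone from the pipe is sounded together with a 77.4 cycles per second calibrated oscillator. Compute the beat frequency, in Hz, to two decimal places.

6.33 Hz

Closed pipe (odd harmonics): f_n = n·v/(4L) = 1·336.3/(4·1.183) = 71.0693 Hz.
f_beat = |71.0693 − 77.4| = 6.33 Hz.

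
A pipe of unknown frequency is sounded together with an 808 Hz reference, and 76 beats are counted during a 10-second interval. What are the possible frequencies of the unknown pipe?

800.4 Hz or 815.6 Hz

Beat frequency = 76/10 = 7.6 Hz.
|f − 808| = 7.6, so f = 808 ± 7.6.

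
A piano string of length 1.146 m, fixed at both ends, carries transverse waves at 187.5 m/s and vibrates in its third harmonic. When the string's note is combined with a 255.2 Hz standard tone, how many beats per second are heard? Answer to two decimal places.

9.78 Hz

For a string fixed at both ends, f_n = n·v/(2L) = 3·187.5/(2·1.146) = 245.4188 Hz.
f_beat = |245.4188 − 255.2| = 9.78 Hz.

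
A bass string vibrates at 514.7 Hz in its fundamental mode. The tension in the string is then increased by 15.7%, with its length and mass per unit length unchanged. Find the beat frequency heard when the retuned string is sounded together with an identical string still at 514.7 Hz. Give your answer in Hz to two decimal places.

For a string, f ∝ √T, so the new frequency is 514.7·√1.157 = 553.6316 Hz.
f_beat = |553.6316 − 514.7| = 38.93 Hz.

38.93 Hz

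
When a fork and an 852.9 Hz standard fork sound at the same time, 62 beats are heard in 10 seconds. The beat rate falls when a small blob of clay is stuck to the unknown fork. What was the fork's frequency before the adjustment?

859.1 Hz

Beat frequency = 62/10 = 6.2 Hz.
|f − 852.9| = 6.2, so the fork was at either 846.7 Hz or 859.1 Hz.
Adding mass to a fork lowers its frequency; the adjustment lowers the fork's frequency.
The beat rate fell, so the adjustment moved the fork toward 852.9 Hz — it must have started above the reference.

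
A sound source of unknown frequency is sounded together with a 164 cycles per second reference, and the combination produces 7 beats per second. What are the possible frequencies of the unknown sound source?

157 Hz or 171 Hz

|f − 164| = 7, so f = 164 ± 7.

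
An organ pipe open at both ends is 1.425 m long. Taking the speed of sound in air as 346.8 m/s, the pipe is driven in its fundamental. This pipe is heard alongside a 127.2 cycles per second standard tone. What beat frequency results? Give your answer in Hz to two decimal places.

Open pipe: f_n = n·v/(2L) = 1·346.8/(2·1.425) = 121.6842 Hz.
f_beat = |121.6842 − 127.2| = 5.52 Hz.

5.52 Hz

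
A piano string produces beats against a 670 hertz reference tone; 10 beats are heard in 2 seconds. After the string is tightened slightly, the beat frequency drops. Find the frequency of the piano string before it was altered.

665 Hz

Beat frequency = 10/2 = 5 Hz.
|f − 670| = 5, so the piano string was at either 665 Hz or 675 Hz.
Increasing tension raises a string's frequency; the adjustment raises the piano string's frequency.
The beat rate fell, so the adjustment moved the piano string toward 670 Hz — it must have started below the reference.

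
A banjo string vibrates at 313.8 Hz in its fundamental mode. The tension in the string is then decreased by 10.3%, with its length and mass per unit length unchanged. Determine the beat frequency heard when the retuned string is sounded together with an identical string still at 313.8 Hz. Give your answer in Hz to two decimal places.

16.60 Hz

For a string, f ∝ √T, so the new frequency is 313.8·√0.897 = 297.2002 Hz.
f_beat = |297.2002 − 313.8| = 16.60 Hz.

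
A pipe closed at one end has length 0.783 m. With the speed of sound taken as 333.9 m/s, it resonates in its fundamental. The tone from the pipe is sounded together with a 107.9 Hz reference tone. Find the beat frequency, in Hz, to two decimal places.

1.29 Hz

Closed pipe (odd harmonics): f_n = n·v/(4L) = 1·333.9/(4·0.783) = 106.6092 Hz.
f_beat = |106.6092 − 107.9| = 1.29 Hz.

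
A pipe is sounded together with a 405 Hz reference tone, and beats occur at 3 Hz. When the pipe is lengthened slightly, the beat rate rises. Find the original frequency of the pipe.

402 Hz

|f − 405| = 3, so the pipe was at either 402 Hz or 408 Hz.
A longer pipe has a lower fundamental; the adjustment lowers the pipe's frequency.
The beat rate rose, so the adjustment moved the pipe further from 405 Hz — it was already below the reference.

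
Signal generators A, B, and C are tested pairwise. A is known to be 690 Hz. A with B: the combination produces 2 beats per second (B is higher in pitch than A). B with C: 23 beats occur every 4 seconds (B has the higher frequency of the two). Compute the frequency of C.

B is above A, so f_B = 690 + 2 = 692 Hz.
B–C: Beat frequency = 23/4 = 5.75 Hz.
C is below B, so f_C = 692 − 5.75 = 686.25 Hz.

686.25 Hz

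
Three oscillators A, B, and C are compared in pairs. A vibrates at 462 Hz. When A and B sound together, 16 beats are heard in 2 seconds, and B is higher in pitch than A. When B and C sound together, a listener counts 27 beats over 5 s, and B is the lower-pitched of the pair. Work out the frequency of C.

475.4 Hz

A–B: Beat frequency = 16/2 = 8 Hz.
B is above A, so f_B = 462 + 8 = 470 Hz.
B–C: Beat frequency = 27/5 = 5.4 Hz.
C is above B, so f_C = 470 + 5.4 = 475.4 Hz.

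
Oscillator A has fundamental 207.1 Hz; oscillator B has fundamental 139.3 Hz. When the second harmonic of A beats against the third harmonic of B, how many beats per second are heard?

Second harmonic of the first: 2·207.1 = 414.2 Hz.
Third harmonic of the second: 3·139.3 = 417.9 Hz.
f_beat = |414.2 − 417.9| = 3.7 Hz.

3.7 Hz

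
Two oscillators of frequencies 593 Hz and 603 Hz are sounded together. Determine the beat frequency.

Beats arise from superposition of two nearby frequencies; the beat rate is |f₁ − f₂|.
|593 − 603| = 10 Hz.

10 Hz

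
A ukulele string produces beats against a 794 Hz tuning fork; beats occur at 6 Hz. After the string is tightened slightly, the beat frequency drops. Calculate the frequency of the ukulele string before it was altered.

788 Hz

|f − 794| = 6, so the ukulele string was at either 788 Hz or 800 Hz.
Increasing tension raises a string's frequency; the adjustment raises the ukulele string's frequency.
The beat rate fell, so the adjustment moved the ukulele string toward 794 Hz — it must have started below the reference.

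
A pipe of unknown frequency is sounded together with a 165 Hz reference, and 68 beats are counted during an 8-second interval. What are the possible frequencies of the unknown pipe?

156.5 Hz or 173.5 Hz

Beat frequency = 68/8 = 8.5 Hz.
|f − 165| = 8.5, so f = 165 ± 8.5.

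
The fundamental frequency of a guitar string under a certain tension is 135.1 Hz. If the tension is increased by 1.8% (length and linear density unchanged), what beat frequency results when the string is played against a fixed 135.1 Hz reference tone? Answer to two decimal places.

For a string, f ∝ √T, so the new frequency is 135.1·√1.018 = 136.3105 Hz.
f_beat = |136.3105 − 135.1| = 1.21 Hz.

1.21 Hz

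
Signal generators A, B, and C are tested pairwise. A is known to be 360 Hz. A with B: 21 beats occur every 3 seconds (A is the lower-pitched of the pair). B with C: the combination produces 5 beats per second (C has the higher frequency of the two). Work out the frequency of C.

372 Hz

A–B: Beat frequency = 21/3 = 7 Hz.
B is above A, so f_B = 360 + 7 = 367 Hz.
C is above B, so f_C = 367 + 5 = 372 Hz.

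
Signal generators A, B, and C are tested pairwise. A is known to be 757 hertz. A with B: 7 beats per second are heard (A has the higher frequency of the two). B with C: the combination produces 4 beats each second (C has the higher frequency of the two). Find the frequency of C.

754 Hz

B is below A, so f_B = 757 − 7 = 750 Hz.
C is above B, so f_C = 750 + 4 = 754 Hz.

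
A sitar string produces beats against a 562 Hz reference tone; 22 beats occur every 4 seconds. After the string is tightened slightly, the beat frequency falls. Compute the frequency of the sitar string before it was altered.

Beat frequency = 22/4 = 5.5 Hz.
|f − 562| = 5.5, so the sitar string was at either 556.5 Hz or 567.5 Hz.
Increasing tension raises a string's frequency; the adjustment raises the sitar string's frequency.
The beat rate fell, so the adjustment moved the sitar string toward 562 Hz — it must have started below the reference.

556.5 Hz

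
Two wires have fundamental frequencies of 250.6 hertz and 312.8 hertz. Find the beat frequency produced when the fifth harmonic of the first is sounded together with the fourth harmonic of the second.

1.8 Hz

Fifth harmonic of the first: 5·250.6 = 1253.0 Hz.
Fourth harmonic of the second: 4·312.8 = 1251.2 Hz.
f_beat = |1253.0 − 1251.2| = 1.8 Hz.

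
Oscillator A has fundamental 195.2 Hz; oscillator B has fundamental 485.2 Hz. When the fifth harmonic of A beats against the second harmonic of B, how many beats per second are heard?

5.6 Hz

Fifth harmonic of the first: 5·195.2 = 976.0 Hz.
Second harmonic of the second: 2·485.2 = 970.4 Hz.
f_beat = |976.0 − 970.4| = 5.6 Hz.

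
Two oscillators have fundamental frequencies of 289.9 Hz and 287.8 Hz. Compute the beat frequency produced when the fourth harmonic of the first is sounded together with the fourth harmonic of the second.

Fourth harmonic of the first: 4·289.9 = 1159.6 Hz.
Fourth harmonic of the second: 4·287.8 = 1151.2 Hz.
f_beat = |1159.6 − 1151.2| = 8.4 Hz.

8.4 Hz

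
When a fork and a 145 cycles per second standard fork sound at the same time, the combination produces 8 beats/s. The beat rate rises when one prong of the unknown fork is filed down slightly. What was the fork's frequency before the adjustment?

153 Hz

|f − 145| = 8, so the fork was at either 137 Hz or 153 Hz.
Filing a prong removes mass and raises the fork's frequency; the adjustment raises the fork's frequency.
The beat rate rose, so the adjustment moved the fork further from 145 Hz — it was already above the reference.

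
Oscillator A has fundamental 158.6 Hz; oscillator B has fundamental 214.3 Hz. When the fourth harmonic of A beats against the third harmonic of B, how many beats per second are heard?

Fourth harmonic of the first: 4·158.6 = 634.4 Hz.
Third harmonic of the second: 3·214.3 = 642.9 Hz.
f_beat = |634.4 − 642.9| = 8.5 Hz.

8.5 Hz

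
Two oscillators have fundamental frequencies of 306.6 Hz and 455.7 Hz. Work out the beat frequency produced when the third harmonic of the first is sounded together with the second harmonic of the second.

8.4 Hz

Third harmonic of the first: 3·306.6 = 919.8 Hz.
Second harmonic of the second: 2·455.7 = 911.4 Hz.
f_beat = |919.8 − 911.4| = 8.4 Hz.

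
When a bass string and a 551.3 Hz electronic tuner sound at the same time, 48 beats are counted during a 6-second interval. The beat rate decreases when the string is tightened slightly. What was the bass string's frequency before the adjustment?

Beat frequency = 48/6 = 8 Hz.
|f − 551.3| = 8, so the bass string was at either 543.3 Hz or 559.3 Hz.
Increasing tension raises a string's frequency; the adjustment raises the bass string's frequency.
The beat rate fell, so the adjustment moved the bass string toward 551.3 Hz — it must have started below the reference.

543.3 Hz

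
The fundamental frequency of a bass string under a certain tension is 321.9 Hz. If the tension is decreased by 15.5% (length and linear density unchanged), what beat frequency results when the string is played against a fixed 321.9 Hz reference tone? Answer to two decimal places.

26.00 Hz

For a string, f ∝ √T, so the new frequency is 321.9·√0.845 = 295.9030 Hz.
f_beat = |295.9030 − 321.9| = 26.00 Hz.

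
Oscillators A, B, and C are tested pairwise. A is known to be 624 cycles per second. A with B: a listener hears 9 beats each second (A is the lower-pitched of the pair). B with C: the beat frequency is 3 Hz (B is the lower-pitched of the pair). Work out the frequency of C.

636 Hz

B is above A, so f_B = 624 + 9 = 633 Hz.
C is above B, so f_C = 633 + 3 = 636 Hz.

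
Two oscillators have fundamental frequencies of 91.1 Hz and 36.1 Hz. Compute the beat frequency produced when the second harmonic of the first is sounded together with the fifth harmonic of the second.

Second harmonic of the first: 2·91.1 = 182.2 Hz.
Fifth harmonic of the second: 5·36.1 = 180.5 Hz.
f_beat = |182.2 − 180.5| = 1.7 Hz.

1.7 Hz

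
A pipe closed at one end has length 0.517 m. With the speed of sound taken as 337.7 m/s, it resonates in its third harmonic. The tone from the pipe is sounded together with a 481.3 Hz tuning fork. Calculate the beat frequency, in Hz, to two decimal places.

Closed pipe (odd harmonics): f_n = n·v/(4L) = 3·337.7/(4·0.517) = 489.8936 Hz.
f_beat = |489.8936 − 481.3| = 8.59 Hz.

8.59 Hz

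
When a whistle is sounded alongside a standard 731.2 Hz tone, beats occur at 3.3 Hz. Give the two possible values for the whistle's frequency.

|f − 731.2| = 3.3, so f = 731.2 ± 3.3.

727.9 Hz or 734.5 Hz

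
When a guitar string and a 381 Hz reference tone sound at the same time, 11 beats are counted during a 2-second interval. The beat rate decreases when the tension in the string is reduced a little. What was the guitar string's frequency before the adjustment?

386.5 Hz

Beat frequency = 11/2 = 5.5 Hz.
|f − 381| = 5.5, so the guitar string was at either 375.5 Hz or 386.5 Hz.
Lower tension means lower frequency; the adjustment lowers the guitar string's frequency.
The beat rate fell, so the adjustment moved the guitar string toward 381 Hz — it must have started above the reference.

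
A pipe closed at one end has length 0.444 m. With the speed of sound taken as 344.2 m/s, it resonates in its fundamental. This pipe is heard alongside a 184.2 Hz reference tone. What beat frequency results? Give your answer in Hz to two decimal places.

Closed pipe (odd harmonics): f_n = n·v/(4L) = 1·344.2/(4·0.444) = 193.8063 Hz.
f_beat = |193.8063 − 184.2| = 9.61 Hz.

9.61 Hz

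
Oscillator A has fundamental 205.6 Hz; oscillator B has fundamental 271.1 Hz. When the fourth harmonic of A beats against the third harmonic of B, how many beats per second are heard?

Fourth harmonic of the first: 4·205.6 = 822.4 Hz.
Third harmonic of the second: 3·271.1 = 813.3 Hz.
f_beat = |822.4 − 813.3| = 9.1 Hz.

9.1 Hz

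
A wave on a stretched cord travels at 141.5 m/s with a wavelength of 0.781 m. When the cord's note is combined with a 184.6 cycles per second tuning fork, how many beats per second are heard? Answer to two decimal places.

3.42 Hz

Source frequency f = v/λ = 141.5/0.781 = 181.1780 Hz.
f_beat = |181.1780 − 184.6| = 3.42 Hz.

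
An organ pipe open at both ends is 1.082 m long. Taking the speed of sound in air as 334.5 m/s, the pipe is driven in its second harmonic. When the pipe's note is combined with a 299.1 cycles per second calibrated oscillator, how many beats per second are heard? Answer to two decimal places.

10.05 Hz

Open pipe: f_n = n·v/(2L) = 2·334.5/(2·1.082) = 309.1497 Hz.
f_beat = |309.1497 − 299.1| = 10.05 Hz.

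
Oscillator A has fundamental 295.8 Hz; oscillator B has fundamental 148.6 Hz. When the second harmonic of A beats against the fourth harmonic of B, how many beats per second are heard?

Second harmonic of the first: 2·295.8 = 591.6 Hz.
Fourth harmonic of the second: 4·148.6 = 594.4 Hz.
f_beat = |591.6 − 594.4| = 2.8 Hz.

2.8 Hz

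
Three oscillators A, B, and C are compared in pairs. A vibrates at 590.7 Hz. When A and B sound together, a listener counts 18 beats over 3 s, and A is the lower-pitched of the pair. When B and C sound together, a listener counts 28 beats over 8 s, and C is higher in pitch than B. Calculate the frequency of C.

600.2 Hz

A–B: Beat frequency = 18/3 = 6 Hz.
B is above A, so f_B = 590.7 + 6 = 596.7 Hz.
B–C: Beat frequency = 28/8 = 3.5 Hz.
C is above B, so f_C = 596.7 + 3.5 = 600.2 Hz.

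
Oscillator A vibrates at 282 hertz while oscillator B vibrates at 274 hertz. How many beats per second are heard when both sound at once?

Beats arise from superposition of two nearby frequencies; the beat rate is |f₁ − f₂|.
|282 − 274| = 8 Hz.

8 Hz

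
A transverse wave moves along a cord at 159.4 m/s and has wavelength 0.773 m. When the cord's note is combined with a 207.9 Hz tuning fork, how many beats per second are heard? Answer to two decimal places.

1.69 Hz

Source frequency f = v/λ = 159.4/0.773 = 206.2096 Hz.
f_beat = |206.2096 − 207.9| = 1.69 Hz.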